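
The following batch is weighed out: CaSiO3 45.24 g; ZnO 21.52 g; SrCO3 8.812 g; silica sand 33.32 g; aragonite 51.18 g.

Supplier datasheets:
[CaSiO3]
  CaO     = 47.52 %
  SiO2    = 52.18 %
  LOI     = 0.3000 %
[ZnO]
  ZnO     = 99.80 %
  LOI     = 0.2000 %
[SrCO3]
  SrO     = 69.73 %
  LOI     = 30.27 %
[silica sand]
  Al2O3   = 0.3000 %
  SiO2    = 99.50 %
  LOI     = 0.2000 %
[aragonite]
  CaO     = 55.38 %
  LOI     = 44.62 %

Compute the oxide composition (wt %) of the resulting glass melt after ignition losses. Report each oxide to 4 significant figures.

Glass mass = 134.3 g (batch 160.1 − LOI 25.75).
Composition: CaO 37.11%, Al2O3 0.07442%, ZnO 15.99%, SiO2 42.26%, SrO 4.575%

Intermediates are displayed (rounded to 4 significant figures) on the page. All arithmetic keeps exact precision through every step. Every reported result takes a single rounding — all derived quantities, which include net glass mass, the five compositions, ignition loss, the yield, totals, are carried at exact precision, as set out in the question or the answer, from the batch weights per 134.3 g of glass.
Delivered oxide masses:
  CaO: 45.24·0.4752 + 51.18·0.5538 = 49.84 g
  Al2O3: 33.32·0.003000 = 0.09996 g
  ZnO: 21.52·0.9980 = 21.48 g
  SiO2: 45.24·0.5218 + 33.32·0.9950 = 56.76 g
  SrO: 8.812·0.6973 = 6.145 g
LOI: 45.24·0.003000 + 21.52·0.002000 + 8.812·0.3027 + 33.32·0.002000 + 51.18·0.4462 = 25.75 g
Glass = total batch minus LOI = 160.1 − 25.75 = 134.3 g (= Σ oxide masses)
wt %: oxide over glass, times 100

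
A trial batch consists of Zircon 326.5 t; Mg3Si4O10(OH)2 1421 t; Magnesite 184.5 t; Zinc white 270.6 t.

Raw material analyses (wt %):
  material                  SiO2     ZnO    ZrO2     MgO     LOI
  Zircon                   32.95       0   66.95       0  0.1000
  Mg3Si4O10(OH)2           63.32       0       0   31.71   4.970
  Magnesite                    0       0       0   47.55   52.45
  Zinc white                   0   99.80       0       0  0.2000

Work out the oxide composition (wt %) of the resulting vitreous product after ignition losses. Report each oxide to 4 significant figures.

Glass mass = 2034 t (batch 2203 − LOI 168.3).
Composition: SiO2 49.52%, ZnO 13.28%, ZrO2 10.75%, MgO 26.46%

All internal work carries exact precision in all steps — values along the way appear with 4-significant-digit rounding in the working; each reported number is rounded once only. All derived quantities are recomputed at full float precision (yield, ignition loss, net glass mass, totals, the four compositions) from the weighed amounts for 2034 t of glass precisely as stated by problem or answer.
Oxide masses out of the charge:
  SiO2: 326.5·0.3295 + 1421·0.6332 = 1007 t
  ZnO: 270.6·0.9980 = 270.1 t
  ZrO2: 326.5·0.6695 = 218.6 t
  MgO: 1421·0.3171 + 184.5·0.4755 = 538.3 t
LOI: 326.5·0.001000 + 1421·0.04970 + 184.5·0.5245 + 270.6·0.002000 = 168.3 t
batch − LOI leaves glass = 2203 − 168.3 = 2034 t (the oxide masses sum to this)
oxide / glass × 100 gives the wt %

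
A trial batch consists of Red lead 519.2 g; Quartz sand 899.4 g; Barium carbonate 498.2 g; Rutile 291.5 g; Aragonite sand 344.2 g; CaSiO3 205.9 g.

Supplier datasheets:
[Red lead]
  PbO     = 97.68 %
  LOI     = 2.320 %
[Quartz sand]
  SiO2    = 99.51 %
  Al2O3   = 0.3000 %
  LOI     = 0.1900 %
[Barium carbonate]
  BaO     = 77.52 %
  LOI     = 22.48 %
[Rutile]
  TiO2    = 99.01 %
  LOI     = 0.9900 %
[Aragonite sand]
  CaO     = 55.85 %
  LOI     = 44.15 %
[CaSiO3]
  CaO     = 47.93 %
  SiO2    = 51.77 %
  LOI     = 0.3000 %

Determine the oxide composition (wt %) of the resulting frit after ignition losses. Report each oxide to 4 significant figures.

All arithmetic runs at full float precision from start to finish. In-progress results appear rounded off to 4 significant digits on the page. Every reported number is rounded exactly once; all derived quantities, which include six oxide percentages, glass mass, yield, the totals, ignition loss, are carried at full float precision, as quoted within the problem or answer text, using the weight values for 2477 g of glass.
Oxide masses out of the charge:
  BaO: 498.2·0.7752 = 386.2 g
  CaO: 344.2·0.5585 + 205.9·0.4793 = 290.9 g
  SiO2: 899.4·0.9951 + 205.9·0.5177 = 1002 g
  TiO2: 291.5·0.9901 = 288.6 g
  Al2O3: 899.4·0.003000 = 2.698 g
  PbO: 519.2·0.9768 = 507.2 g
LOI: 519.2·0.02320 + 899.4·0.001900 + 498.2·0.2248 + 291.5·0.009900 + 344.2·0.4415 + 205.9·0.003000 = 281.2 g
The glass mass, total less LOI, = 2758 − 281.2 = 2477 g (matching Σ of the oxides)
wt % = oxide mass / glass mass × 100

Glass mass = 2477 g (batch 2758 − LOI 281.2).
Composition: BaO 15.59%, CaO 11.74%, SiO2 40.43%, TiO2 11.65%, Al2O3 0.1089%, PbO 20.47%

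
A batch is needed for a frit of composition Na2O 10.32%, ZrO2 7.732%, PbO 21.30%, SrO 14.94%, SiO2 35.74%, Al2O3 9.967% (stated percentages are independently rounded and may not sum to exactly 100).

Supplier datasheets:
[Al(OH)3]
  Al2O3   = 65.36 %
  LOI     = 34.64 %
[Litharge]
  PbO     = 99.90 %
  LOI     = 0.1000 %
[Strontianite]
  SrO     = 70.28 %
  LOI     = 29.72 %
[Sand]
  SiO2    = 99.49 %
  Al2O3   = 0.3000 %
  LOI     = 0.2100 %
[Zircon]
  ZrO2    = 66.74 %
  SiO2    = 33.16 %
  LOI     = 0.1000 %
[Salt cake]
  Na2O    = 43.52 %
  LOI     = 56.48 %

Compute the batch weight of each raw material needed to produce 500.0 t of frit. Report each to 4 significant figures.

Batch per 500.0 t frit:
  Al(OH)3: 75.51 t
  Litharge: 106.6 t
  Strontianite: 106.3 t
  Sand: 160.3 t
  Zircon: 57.93 t
  Salt cake: 118.6 t
Total batch = 625.2 t; LOI loss = 125.2 t; yield = 79.97%

Working values are shown, rounded to 4 significant digits, across the worked steps; all arithmetic holds exact precision throughout — every reported number is rounded exactly once. All derived quantities, which include six oxide percentages, glass mass, yield, the totals, LOI, are carried at exact precision, exactly as printed in the problem or the answer, from the weighed amounts at 500.0 t of glass.
Oxide mass targets, per 500.0 t frit:
  Na2O: 10.32% × 500.0 = 51.60 t
  ZrO2: 7.732% × 500.0 = 38.66 t
  PbO: 21.30% × 500.0 = 106.5 t
  SrO: 14.94% × 500.0 = 74.70 t
  SiO2: 35.74% × 500.0 = 178.7 t
  Al2O3: 9.967% × 500.0 = 49.84 t
Checking each oxide sum per the reported batch figures, per the basis as stated (each sum matches its target mass within answer rounding):
  Na2O: 118.6·0.4352 = 51.61 t (target 51.60 t)
  ZrO2: 57.93·0.6674 = 38.66 t (target 38.66 t)
  PbO: 106.6·0.9990 = 106.5 t (target 106.5 t)
  SrO: 106.3·0.7028 = 74.71 t (target 74.70 t)
  SiO2: 160.3·0.9949 + 57.93·0.3316 = 178.7 t (target 178.7 t)
  Al2O3: 75.51·0.6536 + 160.3·0.003000 = 49.83 t (target 49.84 t)
Glass-mass sanity pass: total charge less LOI = 500.0 t (the targets, summed, come to 500.0 t; versus the stated basis of 500.0 t — deltas are rounding alone).
Batch grand total — Σ batch = 625.2 t; ignition loss, Σ(batch × LOI) = 125.2 t; the yield ratio, glass ÷ batch: 79.97%.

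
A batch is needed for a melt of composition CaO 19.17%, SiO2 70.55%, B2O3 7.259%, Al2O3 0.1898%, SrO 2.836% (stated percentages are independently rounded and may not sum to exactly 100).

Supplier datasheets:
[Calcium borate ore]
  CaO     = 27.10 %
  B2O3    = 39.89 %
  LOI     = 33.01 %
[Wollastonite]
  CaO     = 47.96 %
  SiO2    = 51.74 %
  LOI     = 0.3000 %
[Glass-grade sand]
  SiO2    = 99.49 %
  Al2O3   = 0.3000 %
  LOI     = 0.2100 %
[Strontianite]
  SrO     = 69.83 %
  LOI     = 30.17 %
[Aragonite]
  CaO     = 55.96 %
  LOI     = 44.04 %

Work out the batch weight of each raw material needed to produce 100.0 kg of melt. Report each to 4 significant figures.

Batch per 100.0 kg melt:
  Calcium borate ore: 18.20 kg
  Wollastonite: 14.70 kg
  Glass-grade sand: 63.27 kg
  Strontianite: 4.061 kg
  Aragonite: 12.85 kg
Total batch = 113.1 kg; LOI loss = 13.07 kg; yield = 88.44%

Full precision is kept at each step. Values along the way are shown (rounded to 4 significant figures) alongside each step; each reported value sees exactly one rounding. The derived quantities (LOI, the five compositions, net glass mass, totals, yield) are rebuilt starting from the weights on 100.0 kg of glass at exact precision, exactly as shown in either problem or answer.
Target masses of each oxide per 100.0 kg melt:
  CaO: 19.17% × 100.0 = 19.17 kg
  SiO2: 70.55% × 100.0 = 70.55 kg
  B2O3: 7.259% × 100.0 = 7.259 kg
  Al2O3: 0.1898% × 100.0 = 0.1898 kg
  SrO: 2.836% × 100.0 = 2.836 kg
Oxide-by-oxide audit with the batch weights as given, per the basis as stated (sum by sum, the targets are met inside rounding margins):
  CaO: 18.20·0.2710 + 14.70·0.4796 + 12.85·0.5596 = 19.17 kg (target 19.17 kg)
  SiO2: 14.70·0.5174 + 63.27·0.9949 = 70.55 kg (target 70.55 kg)
  B2O3: 18.20·0.3989 = 7.260 kg (target 7.259 kg)
  Al2O3: 63.27·0.003000 = 0.1898 kg (target 0.1898 kg)
  SrO: 4.061·0.6983 = 2.836 kg (target 2.836 kg)
Auditing the glass mass value: the batch minus its LOI: 100.0 kg (the targets, summed, come to 100.0 kg; versus the stated basis of 100.0 kg — gaps are rounding artifacts).
Adding the batch up: Σ batch = 113.1 kg; LOI removed, Σ of batch·LOI: 13.07 kg; yield, glass over the total, = 88.44%.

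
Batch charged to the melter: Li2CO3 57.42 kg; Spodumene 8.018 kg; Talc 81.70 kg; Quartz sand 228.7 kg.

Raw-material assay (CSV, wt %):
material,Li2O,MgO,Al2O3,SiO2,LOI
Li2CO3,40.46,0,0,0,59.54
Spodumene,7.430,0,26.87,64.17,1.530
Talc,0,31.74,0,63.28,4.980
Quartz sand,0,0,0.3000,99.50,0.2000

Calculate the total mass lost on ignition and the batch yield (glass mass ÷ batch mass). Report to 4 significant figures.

Every computation maintains full float precision at all times — in-progress results are shown with 4-significant-digit rounding across the worked steps; every reported result is rounded a single time — derived quantities are recomputed using the weight values at 337.0 kg of glass in full precision (the four compositions, totals, the yield, ignition loss, net glass mass), precisely as stated by the problem or answer text.
Material-by-material LOI:
  Li2CO3: 57.42 × 0.5954 = 34.19 kg
  Spodumene: 8.018 × 0.01530 = 0.1227 kg
  Talc: 81.70 × 0.04980 = 4.069 kg
  Quartz sand: 228.7 × 0.002000 = 0.4574 kg
Total LOI = 38.84 kg
Glass = batch − LOI = 375.8 − 38.84 = 337.0 kg

LOI loss = 38.84 kg; glass = 337.0 kg; yield = 89.67%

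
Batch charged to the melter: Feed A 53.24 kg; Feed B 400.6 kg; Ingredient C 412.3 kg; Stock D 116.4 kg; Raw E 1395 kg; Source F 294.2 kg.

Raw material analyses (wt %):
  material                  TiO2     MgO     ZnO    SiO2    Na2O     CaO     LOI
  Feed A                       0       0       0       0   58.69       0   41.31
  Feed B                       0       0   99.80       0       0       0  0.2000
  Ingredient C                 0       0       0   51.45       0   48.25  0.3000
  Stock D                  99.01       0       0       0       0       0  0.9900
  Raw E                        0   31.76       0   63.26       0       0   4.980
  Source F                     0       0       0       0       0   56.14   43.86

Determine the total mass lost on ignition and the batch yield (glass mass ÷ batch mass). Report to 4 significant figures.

Working values are printed (rounded to four significant digits) at each printed step. The whole derivation keeps full precision at each step. Every reported result undergoes a single rounding. All derived quantities, including the totals, yield, net glass mass, ignition loss, the six compositions, are recomputed starting from the weights per 2448 kg of glass at full float precision precisely as stated by problem or answer.
LOI of each material in turn:
  Feed A: 53.24 × 0.4131 = 21.99 kg
  Feed B: 400.6 × 0.002000 = 0.8012 kg
  Ingredient C: 412.3 × 0.003000 = 1.237 kg
  Stock D: 116.4 × 0.009900 = 1.152 kg
  Raw E: 1395 × 0.04980 = 69.47 kg
  Source F: 294.2 × 0.4386 = 129.0 kg
Total LOI = 223.7 kg
Glass = batch − LOI = 2672 − 223.7 = 2448 kg

LOI loss = 223.7 kg; glass = 2448 kg; yield = 91.63%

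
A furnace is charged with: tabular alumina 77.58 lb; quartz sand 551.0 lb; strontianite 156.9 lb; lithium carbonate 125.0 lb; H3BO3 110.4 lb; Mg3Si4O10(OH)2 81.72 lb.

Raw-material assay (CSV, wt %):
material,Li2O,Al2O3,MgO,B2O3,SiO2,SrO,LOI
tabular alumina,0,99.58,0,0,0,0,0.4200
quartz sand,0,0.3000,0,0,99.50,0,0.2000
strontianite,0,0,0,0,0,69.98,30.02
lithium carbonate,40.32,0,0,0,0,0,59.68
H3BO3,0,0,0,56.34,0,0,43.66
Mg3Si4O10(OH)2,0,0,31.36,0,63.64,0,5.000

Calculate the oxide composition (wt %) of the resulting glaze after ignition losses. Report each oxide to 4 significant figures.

All internal work maintains full float precision in every operation; values along the way appear rounded to four significant digits at each printed step; every reported result takes exactly one rounding; all derived quantities (the yield, net glass mass, LOI, totals, the six compositions) are re-derived from the weighed amounts for 927.2 lb of glass at exact precision, as given in problem or answer.
Delivered oxide masses:
  Li2O: 125.0·0.4032 = 50.40 lb
  Al2O3: 77.58·0.9958 + 551.0·0.003000 = 78.91 lb
  MgO: 81.72·0.3136 = 25.63 lb
  B2O3: 110.4·0.5634 = 62.20 lb
  SiO2: 551.0·0.9950 + 81.72·0.6364 = 600.3 lb
  SrO: 156.9·0.6998 = 109.8 lb
LOI: 77.58·0.004200 + 551.0·0.002000 + 156.9·0.3002 + 125.0·0.5968 + 110.4·0.4366 + 81.72·0.05000 = 175.4 lb
The glass mass, total less LOI, = 1103 − 175.4 = 927.2 lb (the oxide masses sum to this)
oxide / glass × 100 gives the wt %

Glass mass = 927.2 lb (batch 1103 − LOI 175.4).
Composition: Li2O 5.436%, Al2O3 8.510%, MgO 2.764%, B2O3 6.708%, SiO2 64.74%, SrO 11.84%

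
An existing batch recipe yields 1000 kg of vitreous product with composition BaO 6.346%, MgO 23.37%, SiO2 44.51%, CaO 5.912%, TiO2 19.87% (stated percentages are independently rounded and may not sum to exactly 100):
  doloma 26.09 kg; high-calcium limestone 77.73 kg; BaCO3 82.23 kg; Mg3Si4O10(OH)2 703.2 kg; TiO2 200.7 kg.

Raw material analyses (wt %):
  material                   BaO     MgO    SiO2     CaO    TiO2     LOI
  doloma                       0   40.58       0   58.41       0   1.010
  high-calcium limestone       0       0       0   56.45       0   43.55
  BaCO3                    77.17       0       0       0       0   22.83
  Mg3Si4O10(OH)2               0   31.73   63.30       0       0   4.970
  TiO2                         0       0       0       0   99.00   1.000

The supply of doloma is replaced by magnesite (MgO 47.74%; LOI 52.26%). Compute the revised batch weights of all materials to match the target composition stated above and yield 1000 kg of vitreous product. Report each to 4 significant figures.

Revised batch per 1000 kg vitreous product:
  magnesite: 22.18 kg
  high-calcium limestone: 104.7 kg
  BaCO3: 82.23 kg
  Mg3Si4O10(OH)2: 703.2 kg
  TiO2: 200.7 kg
Total batch = 1113 kg; LOI loss = 112.9 kg

Intermediates are printed with 4-significant-digit rounding between the steps. The whole derivation keeps full precision from first step to last; exactly one rounding is applied to each reported number — derived quantities (yield, five oxide percentages, net glass mass, the totals, ignition loss) are carried from the weighed amounts on 1000 kg of glass in exact precision, as given in the question or the answer.
Per-oxide target masses for 1000 kg vitreous product:
  BaO: 6.346% × 1000 = 63.46 kg
  MgO: 23.37% × 1000 = 233.7 kg
  SiO2: 44.51% × 1000 = 445.1 kg
  CaO: 5.912% × 1000 = 59.12 kg
  TiO2: 19.87% × 1000 = 198.7 kg
Oxide-by-oxide audit applying the batch weights above, against the basis in use (sums match the target masses up to rounding of the answer):
  BaO: 82.23·0.7717 = 63.46 kg (target 63.46 kg)
  MgO: 22.18·0.4774 + 703.2·0.3173 = 233.7 kg (target 233.7 kg)
  SiO2: 703.2·0.6330 = 445.1 kg (target 445.1 kg)
  CaO: 104.7·0.5645 = 59.10 kg (target 59.12 kg)
  TiO2: 200.7·0.9900 = 198.7 kg (target 198.7 kg)
Auditing the glass mass value: total charge less LOI = 1000 kg (oxide target masses add up to 1000 kg; with the basis standing at 1000 kg — deltas are rounding alone).
Adding the batch up: Σ batch = 1113 kg; the LOI term Σ batch·LOI equals 112.9 kg; glass ÷ batch gives a yield of 89.85%.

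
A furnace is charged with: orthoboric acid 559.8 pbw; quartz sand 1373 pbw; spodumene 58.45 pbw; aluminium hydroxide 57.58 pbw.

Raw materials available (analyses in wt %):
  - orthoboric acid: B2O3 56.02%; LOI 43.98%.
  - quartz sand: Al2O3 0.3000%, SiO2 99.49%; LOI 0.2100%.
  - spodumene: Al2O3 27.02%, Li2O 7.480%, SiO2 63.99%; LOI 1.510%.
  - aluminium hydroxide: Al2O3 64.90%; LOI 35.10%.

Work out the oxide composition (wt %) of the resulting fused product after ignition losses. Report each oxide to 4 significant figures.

The working math runs at full float precision at every stage; values along the way appear rounded to 4 significant digits on the page; each reported number sees exactly one rounding — the derived quantities, including totals, four oxide percentages, the yield, glass mass, ignition loss, are computed using the weight values per 1779 pbw of glass at full precision, exactly as printed in either problem or answer.
What the batch supplies per oxide:
  Al2O3: 1373·0.003000 + 58.45·0.2702 + 57.58·0.6490 = 57.28 pbw
  Li2O: 58.45·0.07480 = 4.372 pbw
  B2O3: 559.8·0.5602 = 313.6 pbw
  SiO2: 1373·0.9949 + 58.45·0.6399 = 1403 pbw
LOI: 559.8·0.4398 + 1373·0.002100 + 58.45·0.01510 + 57.58·0.3510 = 270.2 pbw
Resulting glass, batch − LOI: 2049 − 270.2 = 1779 pbw (matching Σ of the oxides)
oxide / glass × 100 gives the wt %

Glass mass = 1779 pbw (batch 2049 − LOI 270.2).
Composition: Al2O3 3.221%, Li2O 0.2458%, B2O3 17.63%, SiO2 78.90%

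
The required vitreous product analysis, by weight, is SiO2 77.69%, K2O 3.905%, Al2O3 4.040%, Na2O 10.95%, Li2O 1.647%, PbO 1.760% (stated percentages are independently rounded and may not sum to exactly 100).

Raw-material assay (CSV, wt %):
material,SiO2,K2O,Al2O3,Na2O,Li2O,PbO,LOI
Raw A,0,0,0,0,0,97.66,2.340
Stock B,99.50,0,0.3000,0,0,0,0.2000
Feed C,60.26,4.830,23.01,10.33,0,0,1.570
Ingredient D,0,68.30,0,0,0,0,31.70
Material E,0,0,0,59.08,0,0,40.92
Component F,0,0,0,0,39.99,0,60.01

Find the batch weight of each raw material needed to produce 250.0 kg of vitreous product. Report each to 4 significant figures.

The whole derivation holds exact precision end to end. The intermediate values are displayed, with 4-significant-figure rounding, within the worked lines. A single rounding yields every reported number — all derived quantities (ignition loss, the six compositions, yield, net glass mass, totals) are carried at exact precision from the weighed amounts at 250.0 kg of glass precisely as stated by the question or the answer.
Target oxide masses per 250.0 kg vitreous product:
  SiO2: 77.69% × 250.0 = 194.2 kg
  K2O: 3.905% × 250.0 = 9.762 kg
  Al2O3: 4.040% × 250.0 = 10.10 kg
  Na2O: 10.95% × 250.0 = 27.38 kg
  Li2O: 1.647% × 250.0 = 4.118 kg
  PbO: 1.760% × 250.0 = 4.400 kg
A balance pass over the oxides, given the weights on record, under the basis named above (sum by sum, the targets are met exact up to rounding of places):
  SiO2: 170.0·0.9950 + 41.68·0.6026 = 194.3 kg (target 194.2 kg)
  K2O: 41.68·0.04830 + 11.35·0.6830 = 9.765 kg (target 9.762 kg)
  Al2O3: 170.0·0.003000 + 41.68·0.2301 = 10.10 kg (target 10.10 kg)
  Na2O: 41.68·0.1033 + 39.05·0.5908 = 27.38 kg (target 27.38 kg)
  Li2O: 10.30·0.3999 = 4.119 kg (target 4.118 kg)
  PbO: 4.505·0.9766 = 4.400 kg (target 4.400 kg)
The glass-mass cross-check: total charge less LOI = 250.0 kg (per-oxide target masses sum to 250.0 kg; stated basis 250.0 kg — any gap is answer rounding).
Batch grand total — Σ batch = 276.9 kg; ignition loss, Σ(batch × LOI) = 26.86 kg; as yield: glass ÷ batch → 90.30%.

Batch per 250.0 kg vitreous product:
  Raw A: 4.505 kg
  Stock B: 170.0 kg
  Feed C: 41.68 kg
  Ingredient D: 11.35 kg
  Material E: 39.05 kg
  Component F: 10.30 kg
Total batch = 276.9 kg; LOI loss = 26.86 kg; yield = 90.30%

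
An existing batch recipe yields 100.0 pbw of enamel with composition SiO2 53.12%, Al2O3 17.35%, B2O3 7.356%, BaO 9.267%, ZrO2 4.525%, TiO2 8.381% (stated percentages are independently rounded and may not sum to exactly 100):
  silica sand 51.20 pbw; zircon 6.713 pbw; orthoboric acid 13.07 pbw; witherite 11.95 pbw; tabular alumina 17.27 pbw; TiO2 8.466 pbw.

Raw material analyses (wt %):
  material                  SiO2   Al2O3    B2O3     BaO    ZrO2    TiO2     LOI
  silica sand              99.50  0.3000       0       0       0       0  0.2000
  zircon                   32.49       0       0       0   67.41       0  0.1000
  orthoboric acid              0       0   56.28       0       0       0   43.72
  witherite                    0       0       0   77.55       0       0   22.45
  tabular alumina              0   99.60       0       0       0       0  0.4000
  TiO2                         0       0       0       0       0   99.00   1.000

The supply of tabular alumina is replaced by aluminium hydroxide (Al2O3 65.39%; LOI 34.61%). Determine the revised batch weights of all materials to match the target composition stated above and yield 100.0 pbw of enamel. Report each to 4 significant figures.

Working values appear, rounded to four significant figures, as written — all internal work maintains exact precision from start to finish. A single rounding finalizes every reported result. Derived quantities (totals, yield, the six compositions, ignition loss, glass mass) are computed in exact precision from the weighed amounts at 100.0 pbw of glass, precisely as stated by the question or the answer.
Per-oxide target masses for 100.0 pbw enamel:
  SiO2: 53.12% × 100.0 = 53.12 pbw
  Al2O3: 17.35% × 100.0 = 17.35 pbw
  B2O3: 7.356% × 100.0 = 7.356 pbw
  BaO: 9.267% × 100.0 = 9.267 pbw
  ZrO2: 4.525% × 100.0 = 4.525 pbw
  TiO2: 8.381% × 100.0 = 8.381 pbw
Balance tally, oxide-wise, per the reported batch figures, under the basis named above (oxide sums agree with the targets up to rounding of the answer):
  SiO2: 51.20·0.9950 + 6.713·0.3249 = 53.13 pbw (target 53.12 pbw)
  Al2O3: 51.20·0.003000 + 26.30·0.6539 = 17.35 pbw (target 17.35 pbw)
  B2O3: 13.07·0.5628 = 7.356 pbw (target 7.356 pbw)
  BaO: 11.95·0.7755 = 9.267 pbw (target 9.267 pbw)
  ZrO2: 6.713·0.6741 = 4.525 pbw (target 4.525 pbw)
  TiO2: 8.466·0.9900 = 8.381 pbw (target 8.381 pbw)
Glass-mass closure: batch Σ − ignition loss = 100.0 pbw (per-oxide target masses sum to 100.0 pbw; stated basis 100.0 pbw — gaps are rounding artifacts).
Batch grand total — Σ batch = 117.7 pbw; Σ batch·LOI gives LOI loss = 17.69 pbw; glass ÷ batch gives a yield of 84.97%.

Revised batch per 100.0 pbw enamel:
  silica sand: 51.20 pbw
  zircon: 6.713 pbw
  orthoboric acid: 13.07 pbw
  witherite: 11.95 pbw
  aluminium hydroxide: 26.30 pbw
  TiO2: 8.466 pbw
Total batch = 117.7 pbw; LOI loss = 17.69 pbw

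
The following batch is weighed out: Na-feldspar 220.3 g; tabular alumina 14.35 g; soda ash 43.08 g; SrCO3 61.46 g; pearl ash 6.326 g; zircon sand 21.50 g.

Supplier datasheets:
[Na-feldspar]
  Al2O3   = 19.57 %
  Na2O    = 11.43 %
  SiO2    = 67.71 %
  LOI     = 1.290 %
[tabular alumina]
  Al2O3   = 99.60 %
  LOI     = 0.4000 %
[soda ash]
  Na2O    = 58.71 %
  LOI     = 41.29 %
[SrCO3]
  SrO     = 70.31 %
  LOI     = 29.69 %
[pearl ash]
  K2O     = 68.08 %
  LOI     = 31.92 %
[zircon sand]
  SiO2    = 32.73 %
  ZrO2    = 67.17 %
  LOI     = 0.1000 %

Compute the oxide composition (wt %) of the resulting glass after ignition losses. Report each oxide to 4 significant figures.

Glass mass = 326.0 g (batch 367.0 − LOI 40.98).
Composition: Al2O3 17.61%, K2O 1.321%, Na2O 15.48%, SiO2 47.91%, ZrO2 4.429%, SrO 13.25%

The intermediate values are displayed rounded to 4 significant digits across the worked steps; all internal work holds full float precision in every operation; exactly one rounding is applied to each reported figure. Derived quantities (six oxide percentages, LOI, the yield, net glass mass, the totals) are computed from the weighed amounts for 326.0 g of glass at full float precision, exactly as printed in question or answer.
Oxide-by-oxide delivered mass:
  Al2O3: 220.3·0.1957 + 14.35·0.9960 = 57.41 g
  K2O: 6.326·0.6808 = 4.307 g
  Na2O: 220.3·0.1143 + 43.08·0.5871 = 50.47 g
  SiO2: 220.3·0.6771 + 21.50·0.3273 = 156.2 g
  ZrO2: 21.50·0.6717 = 14.44 g
  SrO: 61.46·0.7031 = 43.21 g
LOI: 220.3·0.01290 + 14.35·0.004000 + 43.08·0.4129 + 61.46·0.2969 + 6.326·0.3192 + 21.50·0.001000 = 40.98 g
batch − LOI leaves glass = 367.0 − 40.98 = 326.0 g (= the summed oxide contributions)
wt %: oxide over glass, times 100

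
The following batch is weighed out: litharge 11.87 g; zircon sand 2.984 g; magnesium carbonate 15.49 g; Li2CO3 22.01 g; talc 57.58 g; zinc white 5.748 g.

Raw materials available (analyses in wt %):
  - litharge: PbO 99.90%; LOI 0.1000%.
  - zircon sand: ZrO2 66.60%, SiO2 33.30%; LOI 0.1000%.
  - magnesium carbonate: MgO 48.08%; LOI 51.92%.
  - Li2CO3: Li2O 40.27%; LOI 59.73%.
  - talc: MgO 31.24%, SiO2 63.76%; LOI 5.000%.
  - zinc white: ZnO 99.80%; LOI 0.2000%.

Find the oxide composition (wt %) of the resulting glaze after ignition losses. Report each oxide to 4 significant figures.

Glass mass = 91.59 g (batch 115.7 − LOI 24.09).
Composition: MgO 27.77%, PbO 12.95%, ZnO 6.263%, Li2O 9.678%, ZrO2 2.170%, SiO2 41.17%

The intermediate values appear, with 4-significant-digit rounding, in the working; all arithmetic holds full precision from start to finish. Every reported number receives exactly one rounding — the derived quantities, including yield, glass mass, six oxide percentages, the totals, LOI, are recomputed starting from the weights per 91.59 g of glass at exact precision exactly as shown in the problem or answer text.
Oxide masses out of the charge:
  MgO: 15.49·0.4808 + 57.58·0.3124 = 25.44 g
  PbO: 11.87·0.9990 = 11.86 g
  ZnO: 5.748·0.9980 = 5.737 g
  Li2O: 22.01·0.4027 = 8.863 g
  ZrO2: 2.984·0.6660 = 1.987 g
  SiO2: 2.984·0.3330 + 57.58·0.6376 = 37.71 g
LOI: 11.87·0.001000 + 2.984·0.001000 + 15.49·0.5192 + 22.01·0.5973 + 57.58·0.05000 + 5.748·0.002000 = 24.09 g
batch − LOI leaves glass = 115.7 − 24.09 = 91.59 g (matching Σ of the oxides)
wt % = 100 × oxide mass / glass mass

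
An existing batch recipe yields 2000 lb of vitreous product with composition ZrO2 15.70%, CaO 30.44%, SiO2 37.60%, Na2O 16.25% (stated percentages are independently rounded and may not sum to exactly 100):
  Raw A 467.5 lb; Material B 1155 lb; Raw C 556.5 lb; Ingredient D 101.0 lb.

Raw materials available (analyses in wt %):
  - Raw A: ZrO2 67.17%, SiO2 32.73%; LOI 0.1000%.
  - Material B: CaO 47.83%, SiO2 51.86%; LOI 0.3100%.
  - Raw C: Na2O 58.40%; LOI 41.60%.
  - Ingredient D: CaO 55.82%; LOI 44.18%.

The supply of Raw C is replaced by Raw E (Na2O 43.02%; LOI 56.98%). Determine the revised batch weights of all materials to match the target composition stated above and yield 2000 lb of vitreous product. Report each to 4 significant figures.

Each numeric step runs at full precision through the solve; values along the way are shown, rounded to four significant digits, between the steps; each reported result includes exactly one rounding. Derived quantities (the yield, ignition loss, the four compositions, net glass mass, totals) are computed from the weighed amounts at 2000 lb of glass at full float precision, as quoted within either problem or answer.
Oxide-by-oxide targets in 2000 lb vitreous product:
  ZrO2: 15.70% × 2000 = 314.0 lb
  CaO: 30.44% × 2000 = 608.8 lb
  SiO2: 37.60% × 2000 = 752.0 lb
  Na2O: 16.25% × 2000 = 325.0 lb
Sums-versus-targets review per the reported batch figures, at the basis given (each sum matches its target mass inside rounding margins):
  ZrO2: 467.5·0.6717 = 314.0 lb (target 314.0 lb)
  CaO: 1155·0.4783 + 101.0·0.5582 = 608.8 lb (target 608.8 lb)
  SiO2: 467.5·0.3273 + 1155·0.5186 = 752.0 lb (target 752.0 lb)
  Na2O: 755.5·0.4302 = 325.0 lb (target 325.0 lb)
Glass mass check: Σ batch − LOI loss = 2000 lb (targets for the oxides total 2000 lb; with the basis standing at 2000 lb — a pure rounding effect).
Batch total: Σ batch = 2479 lb; Σ batch·LOI gives LOI loss = 479.2 lb; yield, glass over the total, = 80.67%.

Revised batch per 2000 lb vitreous product:
  Raw A: 467.5 lb
  Material B: 1155 lb
  Raw E: 755.5 lb
  Ingredient D: 101.0 lb
Total batch = 2479 lb; LOI loss = 479.2 lb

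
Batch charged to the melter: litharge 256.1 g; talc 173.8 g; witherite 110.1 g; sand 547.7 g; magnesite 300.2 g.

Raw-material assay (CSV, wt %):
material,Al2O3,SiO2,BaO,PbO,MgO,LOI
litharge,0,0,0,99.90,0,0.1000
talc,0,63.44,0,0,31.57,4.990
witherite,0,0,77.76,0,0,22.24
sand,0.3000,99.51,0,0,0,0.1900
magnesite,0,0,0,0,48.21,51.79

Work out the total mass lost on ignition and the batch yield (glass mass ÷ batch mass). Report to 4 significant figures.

LOI loss = 189.9 g; glass = 1198 g; yield = 86.32%

Intermediates appear, with 4-significant-figure rounding, within the worked lines. All internal work carries exact precision through every step; each reported result sees exactly one rounding; derived quantities are recomputed at full float precision (net glass mass, five oxide percentages, LOI, the yield, totals) from the batch weights on 1198 g of glass, as set out in either problem or answer.
Loss on ignition, line by line:
  litharge: 256.1 × 0.001000 = 0.2561 g
  talc: 173.8 × 0.04990 = 8.673 g
  witherite: 110.1 × 0.2224 = 24.49 g
  sand: 547.7 × 0.001900 = 1.041 g
  magnesite: 300.2 × 0.5179 = 155.5 g
Total LOI = 189.9 g
Glass = batch − LOI = 1388 − 189.9 = 1198 g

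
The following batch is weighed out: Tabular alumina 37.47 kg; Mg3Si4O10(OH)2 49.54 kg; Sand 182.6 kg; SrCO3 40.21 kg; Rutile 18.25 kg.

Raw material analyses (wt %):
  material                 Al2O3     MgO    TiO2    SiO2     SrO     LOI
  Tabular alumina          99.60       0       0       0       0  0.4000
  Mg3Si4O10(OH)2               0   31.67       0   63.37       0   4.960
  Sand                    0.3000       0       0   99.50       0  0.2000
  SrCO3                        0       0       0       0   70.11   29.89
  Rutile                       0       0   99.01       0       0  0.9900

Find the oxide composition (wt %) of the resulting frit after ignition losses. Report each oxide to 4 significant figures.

Values along the way are printed rounded to 4 significant digits across the worked steps. All internal work maintains full float precision from start to finish — a single rounding produces every reported number. All derived quantities, which include ignition loss, five oxide percentages, totals, yield, glass mass, are computed in full precision, exactly as printed in question or answer, using the weight values at 312.9 kg of glass.
Oxide-by-oxide delivered mass:
  Al2O3: 37.47·0.9960 + 182.6·0.003000 = 37.87 kg
  MgO: 49.54·0.3167 = 15.69 kg
  TiO2: 18.25·0.9901 = 18.07 kg
  SiO2: 49.54·0.6337 + 182.6·0.9950 = 213.1 kg
  SrO: 40.21·0.7011 = 28.19 kg
LOI: 37.47·0.004000 + 49.54·0.04960 + 182.6·0.002000 + 40.21·0.2989 + 18.25·0.009900 = 15.17 kg
Resulting glass, batch − LOI: 328.1 − 15.17 = 312.9 kg (= the summed oxide contributions)
each oxide over glass, ×100, is wt %

Glass mass = 312.9 kg (batch 328.1 − LOI 15.17).
Composition: Al2O3 12.10%, MgO 5.014%, TiO2 5.775%, SiO2 68.10%, SrO 9.010%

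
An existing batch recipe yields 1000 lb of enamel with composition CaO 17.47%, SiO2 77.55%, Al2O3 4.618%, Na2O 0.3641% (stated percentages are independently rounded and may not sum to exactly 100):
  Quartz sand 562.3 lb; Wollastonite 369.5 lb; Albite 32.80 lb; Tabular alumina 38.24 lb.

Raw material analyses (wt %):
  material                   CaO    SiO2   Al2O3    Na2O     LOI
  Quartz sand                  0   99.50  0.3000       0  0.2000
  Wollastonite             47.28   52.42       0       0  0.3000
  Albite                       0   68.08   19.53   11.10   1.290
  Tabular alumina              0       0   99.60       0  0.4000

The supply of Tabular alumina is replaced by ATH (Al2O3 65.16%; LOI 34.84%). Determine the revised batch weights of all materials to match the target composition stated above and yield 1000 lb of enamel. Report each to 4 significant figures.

Intermediates are printed rounded to four significant digits between the steps. All arithmetic keeps full precision at all times; each reported result is rounded exactly once; the derived quantities, which include LOI, totals, the four compositions, the yield, net glass mass, are recomputed in full precision, as quoted within the question or the answer, starting from the weights on 1000 lb of glass.
Per-oxide target masses for 1000 lb enamel:
  CaO: 17.47% × 1000 = 174.7 lb
  SiO2: 77.55% × 1000 = 775.5 lb
  Al2O3: 4.618% × 1000 = 46.18 lb
  Na2O: 0.3641% × 1000 = 3.641 lb
A balance pass over the oxides, on the weights just shown, per the basis as stated (sum by sum, the targets are met up to rounding of the answer):
  CaO: 369.5·0.4728 = 174.7 lb (target 174.7 lb)
  SiO2: 562.3·0.9950 + 369.5·0.5242 + 32.80·0.6808 = 775.5 lb (target 775.5 lb)
  Al2O3: 562.3·0.003000 + 32.80·0.1953 + 58.45·0.6516 = 46.18 lb (target 46.18 lb)
  Na2O: 32.80·0.1110 = 3.641 lb (target 3.641 lb)
Glass mass check: whole batch net of LOI = 1000 lb (the Σ of target masses is 1000 lb; basis as stated: 1000 lb — a pure rounding effect).
Adding the batch up: Σ batch = 1023 lb; ignition loss, Σ(batch × LOI) = 23.02 lb; yield = glass ÷ total batch = 97.75%.

Revised batch per 1000 lb enamel:
  Quartz sand: 562.3 lb
  Wollastonite: 369.5 lb
  Albite: 32.80 lb
  ATH: 58.45 lb
Total batch = 1023 lb; LOI loss = 23.02 lb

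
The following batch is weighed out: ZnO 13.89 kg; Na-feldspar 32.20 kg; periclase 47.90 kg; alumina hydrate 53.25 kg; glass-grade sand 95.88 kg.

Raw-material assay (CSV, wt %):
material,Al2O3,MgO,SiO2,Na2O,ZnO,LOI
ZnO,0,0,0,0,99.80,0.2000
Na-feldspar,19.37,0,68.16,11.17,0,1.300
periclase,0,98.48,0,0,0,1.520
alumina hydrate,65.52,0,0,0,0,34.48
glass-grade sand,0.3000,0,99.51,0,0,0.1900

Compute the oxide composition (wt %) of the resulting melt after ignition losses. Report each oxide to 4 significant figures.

Glass mass = 223.4 kg (batch 243.1 − LOI 19.72).
Composition: Al2O3 18.54%, MgO 21.12%, SiO2 52.53%, Na2O 1.610%, ZnO 6.205%

In-progress results are shown rounded off to 4 significant digits in the working. Each numeric step carries full precision from first step to last. Every reported result is rounded exactly once — all derived quantities (the totals, ignition loss, yield, five oxide percentages, net glass mass) are re-derived from the weighed amounts at 223.4 kg of glass in exact precision, as given in problem or answer.
What the batch supplies per oxide:
  Al2O3: 32.20·0.1937 + 53.25·0.6552 + 95.88·0.003000 = 41.41 kg
  MgO: 47.90·0.9848 = 47.17 kg
  SiO2: 32.20·0.6816 + 95.88·0.9951 = 117.4 kg
  Na2O: 32.20·0.1117 = 3.597 kg
  ZnO: 13.89·0.9980 = 13.86 kg
LOI: 13.89·0.002000 + 32.20·0.01300 + 47.90·0.01520 + 53.25·0.3448 + 95.88·0.001900 = 19.72 kg
Glass mass = batch − LOI = 243.1 − 19.72 = 223.4 kg (consistent with Σ oxide mass)
oxide / glass × 100 gives the wt %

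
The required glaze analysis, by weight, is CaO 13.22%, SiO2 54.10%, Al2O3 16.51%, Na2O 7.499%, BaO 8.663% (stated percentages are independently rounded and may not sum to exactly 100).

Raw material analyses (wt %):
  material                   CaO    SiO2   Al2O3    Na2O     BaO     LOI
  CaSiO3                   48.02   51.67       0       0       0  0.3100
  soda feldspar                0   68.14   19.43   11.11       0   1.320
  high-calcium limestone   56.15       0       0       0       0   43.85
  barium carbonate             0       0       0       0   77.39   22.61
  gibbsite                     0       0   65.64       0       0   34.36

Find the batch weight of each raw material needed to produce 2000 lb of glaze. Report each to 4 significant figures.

Full float precision is maintained through every step — in-progress results are printed rounded to four significant digits when written out — each reported value sees exactly one rounding; all derived quantities are computed from the batch weights per 2000 lb of glass at full precision (the totals, ignition loss, five oxide percentages, net glass mass, yield) exactly as printed in either problem or answer.
Oxide-by-oxide targets in 2000 lb glaze:
  CaO: 13.22% × 2000 = 264.4 lb
  SiO2: 54.10% × 2000 = 1082 lb
  Al2O3: 16.51% × 2000 = 330.2 lb
  Na2O: 7.499% × 2000 = 150.0 lb
  BaO: 8.663% × 2000 = 173.3 lb
A balance pass over the oxides, using the reported weights, for the quoted basis mass (sum by sum, the targets are met up to rounding of the answer):
  CaO: 313.8·0.4802 + 202.5·0.5615 = 264.4 lb (target 264.4 lb)
  SiO2: 313.8·0.5167 + 1350·0.6814 = 1082 lb (target 1082 lb)
  Al2O3: 1350·0.1943 + 103.4·0.6564 = 330.2 lb (target 330.2 lb)
  Na2O: 1350·0.1111 = 150.0 lb (target 150.0 lb)
  BaO: 223.9·0.7739 = 173.3 lb (target 173.3 lb)
Mass balance on the glass: total charge less LOI = 2000 lb (targets for the oxides total 2000 lb; the stated basis being 2000 lb — differing by rounding only).
Adding the batch up: Σ batch = 2194 lb; Σ batch·LOI gives LOI loss = 193.7 lb; yield, glass over the total, = 91.17%.

Batch per 2000 lb glaze:
  CaSiO3: 313.8 lb
  soda feldspar: 1350 lb
  high-calcium limestone: 202.5 lb
  barium carbonate: 223.9 lb
  gibbsite: 103.4 lb
Total batch = 2194 lb; LOI loss = 193.7 lb; yield = 91.17%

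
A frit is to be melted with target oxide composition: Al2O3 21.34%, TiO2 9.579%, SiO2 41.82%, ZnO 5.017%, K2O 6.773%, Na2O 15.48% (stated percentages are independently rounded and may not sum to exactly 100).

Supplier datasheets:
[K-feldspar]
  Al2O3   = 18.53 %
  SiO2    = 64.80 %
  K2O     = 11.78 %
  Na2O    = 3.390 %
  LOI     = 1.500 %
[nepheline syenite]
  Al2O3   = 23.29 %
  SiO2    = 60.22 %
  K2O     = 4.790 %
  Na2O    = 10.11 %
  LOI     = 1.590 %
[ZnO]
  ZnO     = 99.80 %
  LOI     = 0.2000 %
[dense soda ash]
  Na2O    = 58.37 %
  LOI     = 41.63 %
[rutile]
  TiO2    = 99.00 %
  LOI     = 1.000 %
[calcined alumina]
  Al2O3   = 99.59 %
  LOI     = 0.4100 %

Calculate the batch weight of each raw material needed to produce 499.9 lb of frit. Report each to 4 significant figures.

Batch per 499.9 lb frit:
  K-feldspar: 260.0 lb
  nepheline syenite: 67.34 lb
  ZnO: 25.13 lb
  dense soda ash: 105.8 lb
  rutile: 48.37 lb
  calcined alumina: 42.99 lb
Total batch = 549.6 lb; LOI loss = 49.73 lb; yield = 90.95%

Every computation keeps full precision from start to finish — mid-chain values are shown, rounded to 4 significant digits, in the working. Each reported result is rounded a single time. All derived quantities are re-derived at full float precision (the yield, ignition loss, six oxide percentages, glass mass, totals) from the weighed amounts at 499.9 lb of glass, exactly as shown in the problem or the answer.
Target masses of each oxide per 499.9 lb frit:
  Al2O3: 21.34% × 499.9 = 106.7 lb
  TiO2: 9.579% × 499.9 = 47.89 lb
  SiO2: 41.82% × 499.9 = 209.1 lb
  ZnO: 5.017% × 499.9 = 25.08 lb
  K2O: 6.773% × 499.9 = 33.86 lb
  Na2O: 15.48% × 499.9 = 77.38 lb
Checking each oxide sum with the batch weights as given, on the stated basis (summed amounts equal target values exact up to rounding of places):
  Al2O3: 260.0·0.1853 + 67.34·0.2329 + 42.99·0.9959 = 106.7 lb (target 106.7 lb)
  TiO2: 48.37·0.9900 = 47.89 lb (target 47.89 lb)
  SiO2: 260.0·0.6480 + 67.34·0.6022 = 209.0 lb (target 209.1 lb)
  ZnO: 25.13·0.9980 = 25.08 lb (target 25.08 lb)
  K2O: 260.0·0.1178 + 67.34·0.04790 = 33.85 lb (target 33.86 lb)
  Na2O: 260.0·0.03390 + 67.34·0.1011 + 105.8·0.5837 = 77.38 lb (target 77.38 lb)
The glass-mass cross-check: Σ batch − LOI loss = 499.9 lb (targets for the oxides total 499.9 lb; against the stated basis, 499.9 lb — deltas are rounding alone).
Total batch = Σ batch = 549.6 lb; LOI removed, Σ of batch·LOI: 49.73 lb; yield = glass ÷ total batch = 90.95%.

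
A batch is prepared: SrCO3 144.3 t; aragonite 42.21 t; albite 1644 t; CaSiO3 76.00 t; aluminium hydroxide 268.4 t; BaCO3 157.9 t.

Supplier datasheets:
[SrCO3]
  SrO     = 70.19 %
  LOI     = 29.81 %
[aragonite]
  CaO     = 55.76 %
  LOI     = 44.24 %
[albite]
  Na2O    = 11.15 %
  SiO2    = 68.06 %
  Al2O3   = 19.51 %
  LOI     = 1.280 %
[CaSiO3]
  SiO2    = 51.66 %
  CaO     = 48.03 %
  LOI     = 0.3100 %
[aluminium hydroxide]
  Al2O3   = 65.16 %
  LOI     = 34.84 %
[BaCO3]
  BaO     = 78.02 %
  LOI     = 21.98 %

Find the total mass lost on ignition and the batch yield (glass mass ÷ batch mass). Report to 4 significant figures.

Full float precision is held from start to finish; the intermediate values are shown rounded to four significant digits as written — exactly one rounding is applied to every reported figure — derived quantities are re-derived using the weight values per 2122 t of glass in full float precision (yield, LOI, net glass mass, the six compositions, totals), as written in the problem or the answer.
Material-by-material LOI:
  SrCO3: 144.3 × 0.2981 = 43.02 t
  aragonite: 42.21 × 0.4424 = 18.67 t
  albite: 1644 × 0.01280 = 21.04 t
  CaSiO3: 76.00 × 0.003100 = 0.2356 t
  aluminium hydroxide: 268.4 × 0.3484 = 93.51 t
  BaCO3: 157.9 × 0.2198 = 34.71 t
Total LOI = 211.2 t
Glass = batch − LOI = 2333 − 211.2 = 2122 t

LOI loss = 211.2 t; glass = 2122 t; yield = 90.95%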